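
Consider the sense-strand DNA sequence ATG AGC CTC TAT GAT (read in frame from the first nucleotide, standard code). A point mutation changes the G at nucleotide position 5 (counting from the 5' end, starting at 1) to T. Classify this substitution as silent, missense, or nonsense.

Position 5 falls in codon 2: AGC → Ser.
After the substitution the codon is ATC → Ile.
Ser ≠ Ile, so this is a missense mutation.

missense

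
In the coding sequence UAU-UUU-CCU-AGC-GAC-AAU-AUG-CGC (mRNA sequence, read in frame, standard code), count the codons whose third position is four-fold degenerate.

Codon 1 UAU (Tyr): third position 2-fold.
Codon 2 UUU (Phe): third position 2-fold.
Codon 3 CCU (Pro): third position 4-fold.
Codon 4 AGC (Ser): third position 2-fold.
Codon 5 GAC (Asp): third position 2-fold.
Codon 6 AAU (Asn): third position 2-fold.
Codon 7 AUG (Met): third position 1-fold.
Codon 8 CGC (Arg): third position 4-fold.
Four-fold degenerate third positions: 2.

2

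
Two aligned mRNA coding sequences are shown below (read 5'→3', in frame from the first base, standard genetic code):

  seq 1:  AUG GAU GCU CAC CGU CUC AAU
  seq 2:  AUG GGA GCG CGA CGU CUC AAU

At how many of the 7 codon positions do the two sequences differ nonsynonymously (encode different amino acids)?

2

Codon 1: AUG Met / AUG Met — identical.
Codon 2: GAU Asp / GGA Gly — nonsynonymous.
Codon 3: GCU Ala / GCG Ala — synonymous.
Codon 4: CAC His / CGA Arg — nonsynonymous.
Codon 5: CGU Arg / CGU Arg — identical.
Codon 6: CUC Leu / CUC Leu — identical.
Codon 7: AAU Asn / AAU Asn — identical.
Nonsynonymous differences: 2.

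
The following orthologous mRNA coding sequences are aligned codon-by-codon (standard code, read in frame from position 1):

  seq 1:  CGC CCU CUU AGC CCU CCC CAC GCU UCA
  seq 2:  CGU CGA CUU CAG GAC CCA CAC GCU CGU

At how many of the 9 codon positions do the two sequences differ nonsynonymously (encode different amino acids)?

4

Codon 1: CGC Arg / CGU Arg — synonymous.
Codon 2: CCU Pro / CGA Arg — nonsynonymous.
Codon 3: CUU Leu / CUU Leu — identical.
Codon 4: AGC Ser / CAG Gln — nonsynonymous.
Codon 5: CCU Pro / GAC Asp — nonsynonymous.
Codon 6: CCC Pro / CCA Pro — synonymous.
Codon 7: CAC His / CAC His — identical.
Codon 8: GCU Ala / GCU Ala — identical.
Codon 9: UCA Ser / CGU Arg — nonsynonymous.
Nonsynonymous differences: 4.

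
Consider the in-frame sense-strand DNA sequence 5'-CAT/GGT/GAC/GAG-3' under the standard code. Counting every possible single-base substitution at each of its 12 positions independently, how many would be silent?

Codon 1 (CAT, His): 1 synonymous substitution.
Codon 2 (GGT, Gly): 3 synonymous substitutions.
Codon 3 (GAC, Asp): 1 synonymous substitution.
Codon 4 (GAG, Glu): 1 synonymous substitution.
Total: 1 + 3 + 1 + 1 = 6.

6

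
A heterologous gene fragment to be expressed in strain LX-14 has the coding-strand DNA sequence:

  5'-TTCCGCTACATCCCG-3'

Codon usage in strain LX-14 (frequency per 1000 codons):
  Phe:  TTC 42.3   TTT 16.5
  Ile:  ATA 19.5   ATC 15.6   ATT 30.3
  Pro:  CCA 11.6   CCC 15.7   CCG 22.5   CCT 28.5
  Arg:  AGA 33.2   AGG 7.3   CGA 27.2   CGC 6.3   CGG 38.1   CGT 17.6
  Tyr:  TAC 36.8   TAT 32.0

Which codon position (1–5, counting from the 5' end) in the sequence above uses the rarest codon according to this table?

Codon 1 TTC (Phe): 42.3 per 1000.
Codon 2 CGC (Arg): 6.3 per 1000.
Codon 3 TAC (Tyr): 36.8 per 1000.
Codon 4 ATC (Ile): 15.6 per 1000.
Codon 5 CCG (Pro): 22.5 per 1000.
Lowest frequency is 6.3 at codon 2.

2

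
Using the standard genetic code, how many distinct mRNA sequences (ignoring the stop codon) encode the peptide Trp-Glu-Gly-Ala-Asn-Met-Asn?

128

Trp: 1 codon.
Glu: 2 codons.
Gly: 4 codons.
Ala: 4 codons.
Asn: 2 codons.
Met: 1 codon.
Asn: 2 codons.
1 × 2 × 4 × 4 × 2 × 1 × 2 = 128.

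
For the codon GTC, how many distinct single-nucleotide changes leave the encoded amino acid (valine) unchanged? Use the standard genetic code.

3

Position 1: none → 0 synonymous.
Position 2: none → 0 synonymous.
Position 3: GTT, GTA, GTG → 3 synonymous.
Total: 0 + 0 + 3 = 3.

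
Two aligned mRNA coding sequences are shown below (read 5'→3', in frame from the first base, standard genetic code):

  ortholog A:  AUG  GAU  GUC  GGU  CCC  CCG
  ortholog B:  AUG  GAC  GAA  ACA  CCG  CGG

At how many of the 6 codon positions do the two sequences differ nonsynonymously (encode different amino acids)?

Codon 1: AUG Met / AUG Met — identical.
Codon 2: GAU Asp / GAC Asp — synonymous.
Codon 3: GUC Val / GAA Glu — nonsynonymous.
Codon 4: GGU Gly / ACA Thr — nonsynonymous.
Codon 5: CCC Pro / CCG Pro — synonymous.
Codon 6: CCG Pro / CGG Arg — nonsynonymous.
Nonsynonymous differences: 3.

3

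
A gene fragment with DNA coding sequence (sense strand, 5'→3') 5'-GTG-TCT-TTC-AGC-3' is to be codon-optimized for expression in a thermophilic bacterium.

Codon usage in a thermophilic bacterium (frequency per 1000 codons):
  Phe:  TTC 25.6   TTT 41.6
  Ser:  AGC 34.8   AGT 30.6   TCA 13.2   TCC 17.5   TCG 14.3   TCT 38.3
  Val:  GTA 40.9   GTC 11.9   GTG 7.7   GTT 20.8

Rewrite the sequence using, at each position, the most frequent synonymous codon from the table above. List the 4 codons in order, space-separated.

Codon 1 (Val): best is GTA at 40.9.
Codon 2 (Ser): best is TCT at 38.3.
Codon 3 (Phe): best is TTT at 41.6.
Codon 4 (Ser): best is TCT at 38.3.

GTA TCT TTT TCT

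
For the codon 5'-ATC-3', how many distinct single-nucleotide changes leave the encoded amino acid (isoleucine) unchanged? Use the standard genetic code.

Position 1: none → 0 synonymous.
Position 2: none → 0 synonymous.
Position 3: ATT, ATA → 2 synonymous.
Total: 0 + 0 + 2 = 2.

2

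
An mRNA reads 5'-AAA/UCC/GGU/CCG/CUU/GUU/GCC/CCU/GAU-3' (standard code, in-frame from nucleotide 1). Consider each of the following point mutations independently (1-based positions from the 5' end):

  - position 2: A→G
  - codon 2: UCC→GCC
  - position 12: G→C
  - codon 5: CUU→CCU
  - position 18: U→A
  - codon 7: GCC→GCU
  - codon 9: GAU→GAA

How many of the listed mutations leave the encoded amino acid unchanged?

3

Codon 1: AAA (Lys) → AGA (Arg) — missense.
Codon 2: UCC (Ser) → GCC (Ala) — missense.
Codon 4: CCG (Pro) → CCC (Pro) — synonymous.
Codon 5: CUU (Leu) → CCU (Pro) — missense.
Codon 6: GUU (Val) → GUA (Val) — synonymous.
Codon 7: GCC (Ala) → GCU (Ala) — synonymous.
Codon 9: GAU (Asp) → GAA (Glu) — missense.
Synonymous: 3 of 7.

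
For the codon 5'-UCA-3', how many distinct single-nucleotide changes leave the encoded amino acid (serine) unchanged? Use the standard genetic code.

Position 1: none → 0 synonymous.
Position 2: none → 0 synonymous.
Position 3: UCU, UCC, UCG → 3 synonymous.
Total: 0 + 0 + 3 = 3.

3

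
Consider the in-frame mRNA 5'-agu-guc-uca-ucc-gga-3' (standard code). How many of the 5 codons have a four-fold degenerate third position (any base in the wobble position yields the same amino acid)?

Codon 1 AGU (Ser): third position 2-fold.
Codon 2 GUC (Val): third position 4-fold.
Codon 3 UCA (Ser): third position 4-fold.
Codon 4 UCC (Ser): third position 4-fold.
Codon 5 GGA (Gly): third position 4-fold.
Four-fold degenerate third positions: 4.

4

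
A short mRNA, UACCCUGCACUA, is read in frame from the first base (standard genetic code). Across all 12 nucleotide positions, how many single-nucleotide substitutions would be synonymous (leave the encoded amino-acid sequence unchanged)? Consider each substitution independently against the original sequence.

Codon 1 (UAC, Tyr): 1 synonymous substitution.
Codon 2 (CCU, Pro): 3 synonymous substitutions.
Codon 3 (GCA, Ala): 3 synonymous substitutions.
Codon 4 (CUA, Leu): 4 synonymous substitutions.
Total: 1 + 3 + 3 + 4 = 11.

11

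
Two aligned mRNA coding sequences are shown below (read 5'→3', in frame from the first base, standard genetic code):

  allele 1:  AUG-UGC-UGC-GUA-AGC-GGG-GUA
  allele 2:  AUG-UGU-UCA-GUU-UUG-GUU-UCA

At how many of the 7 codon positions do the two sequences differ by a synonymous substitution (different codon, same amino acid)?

2

Codon 1: AUG Met / AUG Met — identical.
Codon 2: UGC Cys / UGU Cys — synonymous.
Codon 3: UGC Cys / UCA Ser — nonsynonymous.
Codon 4: GUA Val / GUU Val — synonymous.
Codon 5: AGC Ser / UUG Leu — nonsynonymous.
Codon 6: GGG Gly / GUU Val — nonsynonymous.
Codon 7: GUA Val / UCA Ser — nonsynonymous.
Synonymous differences: 2.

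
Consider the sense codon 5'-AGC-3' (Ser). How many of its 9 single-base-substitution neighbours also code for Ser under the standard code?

Position 1: none → 0 synonymous.
Position 2: none → 0 synonymous.
Position 3: AGU → 1 synonymous.
Total: 0 + 0 + 1 = 1.

1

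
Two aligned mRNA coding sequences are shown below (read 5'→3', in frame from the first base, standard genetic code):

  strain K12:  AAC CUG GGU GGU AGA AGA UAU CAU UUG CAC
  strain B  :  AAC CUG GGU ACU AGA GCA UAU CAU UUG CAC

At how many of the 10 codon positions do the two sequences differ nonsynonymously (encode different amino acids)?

Codon 1: AAC Asn / AAC Asn — identical.
Codon 2: CUG Leu / CUG Leu — identical.
Codon 3: GGU Gly / GGU Gly — identical.
Codon 4: GGU Gly / ACU Thr — nonsynonymous.
Codon 5: AGA Arg / AGA Arg — identical.
Codon 6: AGA Arg / GCA Ala — nonsynonymous.
Codon 7: UAU Tyr / UAU Tyr — identical.
Codon 8: CAU His / CAU His — identical.
Codon 9: UUG Leu / UUG Leu — identical.
Codon 10: CAC His / CAC His — identical.
Nonsynonymous differences: 2.

2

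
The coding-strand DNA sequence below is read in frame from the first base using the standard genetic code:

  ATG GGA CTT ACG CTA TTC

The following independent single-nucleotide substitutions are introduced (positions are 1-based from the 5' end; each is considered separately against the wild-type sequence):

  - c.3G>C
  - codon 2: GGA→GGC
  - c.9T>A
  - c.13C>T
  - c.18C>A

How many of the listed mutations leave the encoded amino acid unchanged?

Codon 1: ATG (Met) → ATC (Ile) — missense.
Codon 2: GGA (Gly) → GGC (Gly) — synonymous.
Codon 3: CTT (Leu) → CTA (Leu) — synonymous.
Codon 5: CTA (Leu) → TTA (Leu) — synonymous.
Codon 6: TTC (Phe) → TTA (Leu) — missense.
Synonymous: 3 of 5.

3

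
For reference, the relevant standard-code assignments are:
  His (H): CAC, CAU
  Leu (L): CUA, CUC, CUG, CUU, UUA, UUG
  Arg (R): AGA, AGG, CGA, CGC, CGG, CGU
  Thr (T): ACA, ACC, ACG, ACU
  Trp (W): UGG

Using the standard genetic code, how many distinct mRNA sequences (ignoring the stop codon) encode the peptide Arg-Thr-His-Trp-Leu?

Arg: 6 codons.
Thr: 4 codons.
His: 2 codons.
Trp: 1 codon.
Leu: 6 codons.
6 × 4 × 2 × 1 × 6 = 288.

288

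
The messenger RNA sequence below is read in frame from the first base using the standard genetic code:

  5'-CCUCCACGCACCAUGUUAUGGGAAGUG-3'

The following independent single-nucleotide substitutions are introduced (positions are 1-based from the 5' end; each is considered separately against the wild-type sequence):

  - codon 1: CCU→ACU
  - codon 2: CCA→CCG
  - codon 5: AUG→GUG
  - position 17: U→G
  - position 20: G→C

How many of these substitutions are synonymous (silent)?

Codon 1: CCU (Pro) → ACU (Thr) — missense.
Codon 2: CCA (Pro) → CCG (Pro) — synonymous.
Codon 5: AUG (Met) → GUG (Val) — missense.
Codon 6: UUA (Leu) → UGA (Stop) — nonsense.
Codon 7: UGG (Trp) → UCG (Ser) — missense.
Synonymous: 1 of 5.

1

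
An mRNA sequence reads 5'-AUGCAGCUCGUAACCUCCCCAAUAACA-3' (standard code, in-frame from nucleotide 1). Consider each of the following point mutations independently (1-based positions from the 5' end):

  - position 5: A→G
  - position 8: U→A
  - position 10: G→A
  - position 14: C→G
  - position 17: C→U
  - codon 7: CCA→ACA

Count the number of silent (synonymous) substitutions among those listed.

0

Codon 2: CAG (Gln) → CGG (Arg) — missense.
Codon 3: CUC (Leu) → CAC (His) — missense.
Codon 4: GUA (Val) → AUA (Ile) — missense.
Codon 5: ACC (Thr) → AGC (Ser) — missense.
Codon 6: UCC (Ser) → UUC (Phe) — missense.
Codon 7: CCA (Pro) → ACA (Thr) — missense.
Synonymous: 0 of 6.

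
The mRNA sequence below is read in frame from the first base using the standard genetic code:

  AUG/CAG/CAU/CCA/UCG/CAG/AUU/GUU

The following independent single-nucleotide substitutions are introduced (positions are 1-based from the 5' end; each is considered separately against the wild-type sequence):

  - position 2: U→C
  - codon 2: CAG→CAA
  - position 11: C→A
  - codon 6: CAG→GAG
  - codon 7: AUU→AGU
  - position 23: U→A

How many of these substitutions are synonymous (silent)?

1

Codon 1: AUG (Met) → ACG (Thr) — missense.
Codon 2: CAG (Gln) → CAA (Gln) — synonymous.
Codon 4: CCA (Pro) → CAA (Gln) — missense.
Codon 6: CAG (Gln) → GAG (Glu) — missense.
Codon 7: AUU (Ile) → AGU (Ser) — missense.
Codon 8: GUU (Val) → GAU (Asp) — missense.
Synonymous: 1 of 6.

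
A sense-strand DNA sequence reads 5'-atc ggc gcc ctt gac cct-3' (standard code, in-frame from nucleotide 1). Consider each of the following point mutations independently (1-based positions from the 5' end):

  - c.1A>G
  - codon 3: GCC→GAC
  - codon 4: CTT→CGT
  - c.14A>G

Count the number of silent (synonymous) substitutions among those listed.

0

Codon 1: ATC (Ile) → GTC (Val) — missense.
Codon 3: GCC (Ala) → GAC (Asp) — missense.
Codon 4: CTT (Leu) → CGT (Arg) — missense.
Codon 5: GAC (Asp) → GGC (Gly) — missense.
Synonymous: 0 of 4.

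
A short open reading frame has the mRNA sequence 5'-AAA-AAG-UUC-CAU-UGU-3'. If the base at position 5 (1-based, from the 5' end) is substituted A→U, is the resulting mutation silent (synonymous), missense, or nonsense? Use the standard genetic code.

Position 5 falls in codon 2: AAG → Lys.
After the substitution the codon is AUG → Met.
Lys ≠ Met, so this is a missense mutation.

missense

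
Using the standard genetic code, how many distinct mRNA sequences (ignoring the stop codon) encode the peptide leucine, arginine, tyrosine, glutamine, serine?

864

Leu: 6 codons.
Arg: 6 codons.
Tyr: 2 codons.
Gln: 2 codons.
Ser: 6 codons.
6 × 6 × 2 × 2 × 6 = 864.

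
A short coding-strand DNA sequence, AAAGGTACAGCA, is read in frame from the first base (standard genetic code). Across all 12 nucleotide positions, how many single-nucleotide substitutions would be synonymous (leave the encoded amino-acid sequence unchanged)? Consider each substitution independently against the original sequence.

10

Codon 1 (AAA, Lys): 1 synonymous substitution.
Codon 2 (GGT, Gly): 3 synonymous substitutions.
Codon 3 (ACA, Thr): 3 synonymous substitutions.
Codon 4 (GCA, Ala): 3 synonymous substitutions.
Total: 1 + 3 + 3 + 3 = 10.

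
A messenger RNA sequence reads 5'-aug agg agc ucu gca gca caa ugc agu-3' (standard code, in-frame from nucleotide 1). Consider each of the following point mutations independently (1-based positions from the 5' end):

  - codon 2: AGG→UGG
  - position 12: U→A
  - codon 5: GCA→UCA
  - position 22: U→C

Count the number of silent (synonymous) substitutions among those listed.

1

Codon 2: AGG (Arg) → UGG (Trp) — missense.
Codon 4: UCU (Ser) → UCA (Ser) — synonymous.
Codon 5: GCA (Ala) → UCA (Ser) — missense.
Codon 8: UGC (Cys) → CGC (Arg) — missense.
Synonymous: 1 of 4.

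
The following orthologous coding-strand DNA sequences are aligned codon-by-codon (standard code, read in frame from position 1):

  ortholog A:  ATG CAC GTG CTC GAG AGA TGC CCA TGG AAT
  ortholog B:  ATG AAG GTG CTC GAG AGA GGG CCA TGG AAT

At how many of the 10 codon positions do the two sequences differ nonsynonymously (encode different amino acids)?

Codon 1: ATG Met / ATG Met — identical.
Codon 2: CAC His / AAG Lys — nonsynonymous.
Codon 3: GTG Val / GTG Val — identical.
Codon 4: CTC Leu / CTC Leu — identical.
Codon 5: GAG Glu / GAG Glu — identical.
Codon 6: AGA Arg / AGA Arg — identical.
Codon 7: TGC Cys / GGG Gly — nonsynonymous.
Codon 8: CCA Pro / CCA Pro — identical.
Codon 9: TGG Trp / TGG Trp — identical.
Codon 10: AAT Asn / AAT Asn — identical.
Nonsynonymous differences: 2.

2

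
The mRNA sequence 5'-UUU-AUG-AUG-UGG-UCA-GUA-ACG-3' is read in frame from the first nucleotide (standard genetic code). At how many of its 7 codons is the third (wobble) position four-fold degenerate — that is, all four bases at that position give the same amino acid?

3

Codon 1 UUU (Phe): third position 2-fold.
Codon 2 AUG (Met): third position 1-fold.
Codon 3 AUG (Met): third position 1-fold.
Codon 4 UGG (Trp): third position 1-fold.
Codon 5 UCA (Ser): third position 4-fold.
Codon 6 GUA (Val): third position 4-fold.
Codon 7 ACG (Thr): third position 4-fold.
Four-fold degenerate third positions: 3.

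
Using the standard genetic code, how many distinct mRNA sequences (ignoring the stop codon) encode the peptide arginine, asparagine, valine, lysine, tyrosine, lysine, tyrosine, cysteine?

Arg: 6 codons.
Asn: 2 codons.
Val: 4 codons.
Lys: 2 codons.
Tyr: 2 codons.
Lys: 2 codons.
Tyr: 2 codons.
Cys: 2 codons.
6 × 2 × 4 × 2 × 2 × 2 × 2 × 2 = 1536.

1536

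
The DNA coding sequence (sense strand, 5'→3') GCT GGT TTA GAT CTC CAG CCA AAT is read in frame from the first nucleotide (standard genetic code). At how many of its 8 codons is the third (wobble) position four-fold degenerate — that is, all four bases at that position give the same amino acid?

4

Codon 1 GCT (Ala): third position 4-fold.
Codon 2 GGT (Gly): third position 4-fold.
Codon 3 TTA (Leu): third position 2-fold.
Codon 4 GAT (Asp): third position 2-fold.
Codon 5 CTC (Leu): third position 4-fold.
Codon 6 CAG (Gln): third position 2-fold.
Codon 7 CCA (Pro): third position 4-fold.
Codon 8 AAT (Asn): third position 2-fold.
Four-fold degenerate third positions: 4.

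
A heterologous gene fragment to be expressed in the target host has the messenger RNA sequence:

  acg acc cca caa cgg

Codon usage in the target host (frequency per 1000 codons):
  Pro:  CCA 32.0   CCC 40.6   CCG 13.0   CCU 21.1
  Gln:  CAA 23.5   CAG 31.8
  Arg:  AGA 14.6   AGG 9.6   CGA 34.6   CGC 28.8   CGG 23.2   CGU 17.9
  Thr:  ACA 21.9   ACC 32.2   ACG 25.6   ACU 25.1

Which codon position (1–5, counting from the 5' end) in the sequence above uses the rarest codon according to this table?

Codon 1 ACG (Thr): 25.6 per 1000.
Codon 2 ACC (Thr): 32.2 per 1000.
Codon 3 CCA (Pro): 32.0 per 1000.
Codon 4 CAA (Gln): 23.5 per 1000.
Codon 5 CGG (Arg): 23.2 per 1000.
Lowest frequency is 23.2 at codon 5.

5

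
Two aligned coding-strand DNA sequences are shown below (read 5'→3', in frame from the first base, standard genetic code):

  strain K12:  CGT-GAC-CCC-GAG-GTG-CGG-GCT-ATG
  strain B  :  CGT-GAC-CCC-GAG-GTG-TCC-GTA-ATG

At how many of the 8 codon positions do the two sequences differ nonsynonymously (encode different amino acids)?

2

Codon 1: CGT Arg / CGT Arg — identical.
Codon 2: GAC Asp / GAC Asp — identical.
Codon 3: CCC Pro / CCC Pro — identical.
Codon 4: GAG Glu / GAG Glu — identical.
Codon 5: GTG Val / GTG Val — identical.
Codon 6: CGG Arg / TCC Ser — nonsynonymous.
Codon 7: GCT Ala / GTA Val — nonsynonymous.
Codon 8: ATG Met / ATG Met — identical.
Nonsynonymous differences: 2.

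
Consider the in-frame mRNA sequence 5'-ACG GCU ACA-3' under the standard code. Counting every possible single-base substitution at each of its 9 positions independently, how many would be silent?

9

Codon 1 (ACG, Thr): 3 synonymous substitutions.
Codon 2 (GCU, Ala): 3 synonymous substitutions.
Codon 3 (ACA, Thr): 3 synonymous substitutions.
Total: 3 + 3 + 3 = 9.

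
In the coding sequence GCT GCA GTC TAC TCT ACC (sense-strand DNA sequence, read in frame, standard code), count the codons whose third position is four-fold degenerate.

Codon 1 GCT (Ala): third position 4-fold.
Codon 2 GCA (Ala): third position 4-fold.
Codon 3 GTC (Val): third position 4-fold.
Codon 4 TAC (Tyr): third position 2-fold.
Codon 5 TCT (Ser): third position 4-fold.
Codon 6 ACC (Thr): third position 4-fold.
Four-fold degenerate third positions: 5.

5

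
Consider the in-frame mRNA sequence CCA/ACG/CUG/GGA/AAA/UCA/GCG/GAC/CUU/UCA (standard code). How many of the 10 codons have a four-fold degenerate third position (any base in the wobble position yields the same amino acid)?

Codon 1 CCA (Pro): third position 4-fold.
Codon 2 ACG (Thr): third position 4-fold.
Codon 3 CUG (Leu): third position 4-fold.
Codon 4 GGA (Gly): third position 4-fold.
Codon 5 AAA (Lys): third position 2-fold.
Codon 6 UCA (Ser): third position 4-fold.
Codon 7 GCG (Ala): third position 4-fold.
Codon 8 GAC (Asp): third position 2-fold.
Codon 9 CUU (Leu): third position 4-fold.
Codon 10 UCA (Ser): third position 4-fold.
Four-fold degenerate third positions: 8.

8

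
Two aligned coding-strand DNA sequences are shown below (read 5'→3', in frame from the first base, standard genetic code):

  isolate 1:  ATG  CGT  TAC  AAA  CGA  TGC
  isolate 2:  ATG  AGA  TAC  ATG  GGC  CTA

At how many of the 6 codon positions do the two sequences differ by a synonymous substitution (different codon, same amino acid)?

Codon 1: ATG Met / ATG Met — identical.
Codon 2: CGT Arg / AGA Arg — synonymous.
Codon 3: TAC Tyr / TAC Tyr — identical.
Codon 4: AAA Lys / ATG Met — nonsynonymous.
Codon 5: CGA Arg / GGC Gly — nonsynonymous.
Codon 6: TGC Cys / CTA Leu — nonsynonymous.
Synonymous differences: 1.

1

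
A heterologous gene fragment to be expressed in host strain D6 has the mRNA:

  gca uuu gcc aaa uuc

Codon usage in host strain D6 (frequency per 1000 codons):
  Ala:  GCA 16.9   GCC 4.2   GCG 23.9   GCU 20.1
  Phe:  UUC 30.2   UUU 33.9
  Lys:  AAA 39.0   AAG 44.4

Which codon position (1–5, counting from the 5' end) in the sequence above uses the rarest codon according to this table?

Codon 1 GCA (Ala): 16.9 per 1000.
Codon 2 UUU (Phe): 33.9 per 1000.
Codon 3 GCC (Ala): 4.2 per 1000.
Codon 4 AAA (Lys): 39.0 per 1000.
Codon 5 UUC (Phe): 30.2 per 1000.
Lowest frequency is 4.2 at codon 3.

3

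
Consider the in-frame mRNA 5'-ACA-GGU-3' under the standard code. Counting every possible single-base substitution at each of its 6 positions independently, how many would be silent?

Codon 1 (ACA, Thr): 3 synonymous substitutions.
Codon 2 (GGU, Gly): 3 synonymous substitutions.
Total: 3 + 3 = 6.

6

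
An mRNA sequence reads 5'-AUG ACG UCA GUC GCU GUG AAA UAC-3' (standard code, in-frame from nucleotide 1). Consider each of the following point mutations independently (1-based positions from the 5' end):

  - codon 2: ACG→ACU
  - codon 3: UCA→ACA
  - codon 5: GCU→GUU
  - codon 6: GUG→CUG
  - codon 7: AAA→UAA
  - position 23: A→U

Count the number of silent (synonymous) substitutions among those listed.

1

Codon 2: ACG (Thr) → ACU (Thr) — synonymous.
Codon 3: UCA (Ser) → ACA (Thr) — missense.
Codon 5: GCU (Ala) → GUU (Val) — missense.
Codon 6: GUG (Val) → CUG (Leu) — missense.
Codon 7: AAA (Lys) → UAA (Stop) — nonsense.
Codon 8: UAC (Tyr) → UUC (Phe) — missense.
Synonymous: 1 of 6.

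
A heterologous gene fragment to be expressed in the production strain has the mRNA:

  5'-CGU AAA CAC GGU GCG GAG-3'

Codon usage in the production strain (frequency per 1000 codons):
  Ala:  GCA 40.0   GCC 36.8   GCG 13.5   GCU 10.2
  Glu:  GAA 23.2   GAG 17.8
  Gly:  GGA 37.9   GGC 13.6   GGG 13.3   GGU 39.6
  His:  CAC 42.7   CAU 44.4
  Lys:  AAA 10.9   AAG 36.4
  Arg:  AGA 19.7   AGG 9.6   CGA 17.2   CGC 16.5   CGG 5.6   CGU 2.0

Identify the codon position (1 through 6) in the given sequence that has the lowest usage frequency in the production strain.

Codon 1 CGU (Arg): 2.0 per 1000.
Codon 2 AAA (Lys): 10.9 per 1000.
Codon 3 CAC (His): 42.7 per 1000.
Codon 4 GGU (Gly): 39.6 per 1000.
Codon 5 GCG (Ala): 13.5 per 1000.
Codon 6 GAG (Glu): 17.8 per 1000.
Lowest frequency is 2.0 at codon 1.

1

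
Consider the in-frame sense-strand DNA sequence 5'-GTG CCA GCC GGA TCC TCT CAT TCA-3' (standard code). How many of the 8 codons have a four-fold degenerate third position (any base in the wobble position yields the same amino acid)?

7

Codon 1 GTG (Val): third position 4-fold.
Codon 2 CCA (Pro): third position 4-fold.
Codon 3 GCC (Ala): third position 4-fold.
Codon 4 GGA (Gly): third position 4-fold.
Codon 5 TCC (Ser): third position 4-fold.
Codon 6 TCT (Ser): third position 4-fold.
Codon 7 CAT (His): third position 2-fold.
Codon 8 TCA (Ser): third position 4-fold.
Four-fold degenerate third positions: 7.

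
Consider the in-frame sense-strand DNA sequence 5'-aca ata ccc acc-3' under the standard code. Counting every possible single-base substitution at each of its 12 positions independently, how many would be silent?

11

Codon 1 (ACA, Thr): 3 synonymous substitutions.
Codon 2 (ATA, Ile): 2 synonymous substitutions.
Codon 3 (CCC, Pro): 3 synonymous substitutions.
Codon 4 (ACC, Thr): 3 synonymous substitutions.
Total: 3 + 2 + 3 + 3 = 11.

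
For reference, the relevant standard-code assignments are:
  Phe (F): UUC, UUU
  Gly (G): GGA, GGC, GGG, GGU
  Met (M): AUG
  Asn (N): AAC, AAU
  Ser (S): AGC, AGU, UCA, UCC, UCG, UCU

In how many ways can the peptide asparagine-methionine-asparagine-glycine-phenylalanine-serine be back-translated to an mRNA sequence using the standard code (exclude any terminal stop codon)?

192

Asn: 2 codons.
Met: 1 codon.
Asn: 2 codons.
Gly: 4 codons.
Phe: 2 codons.
Ser: 6 codons.
2 × 1 × 2 × 4 × 2 × 6 = 192.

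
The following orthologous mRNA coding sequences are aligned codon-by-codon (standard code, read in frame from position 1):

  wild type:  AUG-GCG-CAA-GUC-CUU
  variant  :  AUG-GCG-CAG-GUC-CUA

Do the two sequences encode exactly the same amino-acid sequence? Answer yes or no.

Codon 1: AUG Met / AUG Met — identical.
Codon 2: GCG Ala / GCG Ala — identical.
Codon 3: CAA Gln / CAG Gln — synonymous.
Codon 4: GUC Val / GUC Val — identical.
Codon 5: CUU Leu / CUA Leu — synonymous.
Nonsynonymous differences: 0 → same protein.

yes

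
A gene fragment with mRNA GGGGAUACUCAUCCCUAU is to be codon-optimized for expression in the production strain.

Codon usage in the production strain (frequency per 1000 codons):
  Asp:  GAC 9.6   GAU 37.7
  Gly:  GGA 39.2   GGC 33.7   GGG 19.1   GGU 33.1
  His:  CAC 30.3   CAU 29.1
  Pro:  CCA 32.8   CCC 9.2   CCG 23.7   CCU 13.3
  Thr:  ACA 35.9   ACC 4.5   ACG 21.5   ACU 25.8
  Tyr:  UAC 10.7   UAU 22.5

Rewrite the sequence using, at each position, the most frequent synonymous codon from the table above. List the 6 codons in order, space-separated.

GGA GAU ACA CAC CCA UAU

Codon 1 (Gly): best is GGA at 39.2.
Codon 2 (Asp): best is GAU at 37.7.
Codon 3 (Thr): best is ACA at 35.9.
Codon 4 (His): best is CAC at 30.3.
Codon 5 (Pro): best is CCA at 32.8.
Codon 6 (Tyr): best is UAU at 22.5.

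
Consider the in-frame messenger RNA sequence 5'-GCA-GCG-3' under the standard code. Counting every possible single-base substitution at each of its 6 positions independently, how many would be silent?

6

Codon 1 (GCA, Ala): 3 synonymous substitutions.
Codon 2 (GCG, Ala): 3 synonymous substitutions.
Total: 3 + 3 = 6.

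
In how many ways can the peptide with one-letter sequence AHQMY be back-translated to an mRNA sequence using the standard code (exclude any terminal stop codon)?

Ala: 4 codons.
His: 2 codons.
Gln: 2 codons.
Met: 1 codon.
Tyr: 2 codons.
4 × 2 × 2 × 1 × 2 = 32.

32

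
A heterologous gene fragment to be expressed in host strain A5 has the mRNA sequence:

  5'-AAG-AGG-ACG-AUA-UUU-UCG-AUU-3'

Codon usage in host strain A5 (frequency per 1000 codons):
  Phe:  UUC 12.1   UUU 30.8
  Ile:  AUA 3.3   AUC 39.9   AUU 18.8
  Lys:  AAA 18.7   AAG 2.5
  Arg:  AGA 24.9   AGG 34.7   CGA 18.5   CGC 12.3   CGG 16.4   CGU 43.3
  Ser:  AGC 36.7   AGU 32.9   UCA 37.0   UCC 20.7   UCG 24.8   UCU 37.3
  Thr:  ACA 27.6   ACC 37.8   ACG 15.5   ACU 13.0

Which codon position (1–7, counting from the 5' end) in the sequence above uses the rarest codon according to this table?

1

Codon 1 AAG (Lys): 2.5 per 1000.
Codon 2 AGG (Arg): 34.7 per 1000.
Codon 3 ACG (Thr): 15.5 per 1000.
Codon 4 AUA (Ile): 3.3 per 1000.
Codon 5 UUU (Phe): 30.8 per 1000.
Codon 6 UCG (Ser): 24.8 per 1000.
Codon 7 AUU (Ile): 18.8 per 1000.
Lowest frequency is 2.5 at codon 1.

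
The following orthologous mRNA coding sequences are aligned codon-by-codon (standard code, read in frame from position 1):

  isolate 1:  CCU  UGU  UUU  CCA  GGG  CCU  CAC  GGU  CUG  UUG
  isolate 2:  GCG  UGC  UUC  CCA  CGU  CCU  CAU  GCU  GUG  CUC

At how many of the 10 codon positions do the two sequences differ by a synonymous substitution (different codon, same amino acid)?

Codon 1: CCU Pro / GCG Ala — nonsynonymous.
Codon 2: UGU Cys / UGC Cys — synonymous.
Codon 3: UUU Phe / UUC Phe — synonymous.
Codon 4: CCA Pro / CCA Pro — identical.
Codon 5: GGG Gly / CGU Arg — nonsynonymous.
Codon 6: CCU Pro / CCU Pro — identical.
Codon 7: CAC His / CAU His — synonymous.
Codon 8: GGU Gly / GCU Ala — nonsynonymous.
Codon 9: CUG Leu / GUG Val — nonsynonymous.
Codon 10: UUG Leu / CUC Leu — synonymous.
Synonymous differences: 4.

4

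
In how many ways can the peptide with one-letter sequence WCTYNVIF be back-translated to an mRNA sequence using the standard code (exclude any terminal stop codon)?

768

Trp: 1 codon.
Cys: 2 codons.
Thr: 4 codons.
Tyr: 2 codons.
Asn: 2 codons.
Val: 4 codons.
Ile: 3 codons.
Phe: 2 codons.
1 × 2 × 4 × 2 × 2 × 4 × 3 × 2 = 768.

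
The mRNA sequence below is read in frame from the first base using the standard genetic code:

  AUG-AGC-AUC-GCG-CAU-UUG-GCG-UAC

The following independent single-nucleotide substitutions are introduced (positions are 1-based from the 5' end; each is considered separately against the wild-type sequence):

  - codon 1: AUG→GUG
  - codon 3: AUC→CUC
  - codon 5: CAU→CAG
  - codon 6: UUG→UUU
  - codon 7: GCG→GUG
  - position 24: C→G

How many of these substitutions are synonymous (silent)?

0

Codon 1: AUG (Met) → GUG (Val) — missense.
Codon 3: AUC (Ile) → CUC (Leu) — missense.
Codon 5: CAU (His) → CAG (Gln) — missense.
Codon 6: UUG (Leu) → UUU (Phe) — missense.
Codon 7: GCG (Ala) → GUG (Val) — missense.
Codon 8: UAC (Tyr) → UAG (Stop) — nonsense.
Synonymous: 0 of 6.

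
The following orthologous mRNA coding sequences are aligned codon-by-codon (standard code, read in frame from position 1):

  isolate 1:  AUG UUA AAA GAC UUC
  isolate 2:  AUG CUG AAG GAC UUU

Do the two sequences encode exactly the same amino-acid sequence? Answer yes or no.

Codon 1: AUG Met / AUG Met — identical.
Codon 2: UUA Leu / CUG Leu — synonymous.
Codon 3: AAA Lys / AAG Lys — synonymous.
Codon 4: GAC Asp / GAC Asp — identical.
Codon 5: UUC Phe / UUU Phe — synonymous.
Nonsynonymous differences: 0 → same protein.

yes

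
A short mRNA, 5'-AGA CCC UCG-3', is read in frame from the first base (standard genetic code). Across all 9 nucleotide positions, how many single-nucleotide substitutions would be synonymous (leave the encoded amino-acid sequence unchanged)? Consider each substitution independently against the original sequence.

Codon 1 (AGA, Arg): 2 synonymous substitutions.
Codon 2 (CCC, Pro): 3 synonymous substitutions.
Codon 3 (UCG, Ser): 3 synonymous substitutions.
Total: 2 + 3 + 3 = 8.

8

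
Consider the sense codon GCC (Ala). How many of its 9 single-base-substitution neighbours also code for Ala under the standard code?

3

Position 1: none → 0 synonymous.
Position 2: none → 0 synonymous.
Position 3: GCU, GCA, GCG → 3 synonymous.
Total: 0 + 0 + 3 = 3.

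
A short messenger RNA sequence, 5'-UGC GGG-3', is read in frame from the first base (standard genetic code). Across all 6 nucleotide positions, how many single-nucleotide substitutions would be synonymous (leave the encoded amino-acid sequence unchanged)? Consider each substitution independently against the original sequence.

Codon 1 (UGC, Cys): 1 synonymous substitution.
Codon 2 (GGG, Gly): 3 synonymous substitutions.
Total: 1 + 3 = 4.

4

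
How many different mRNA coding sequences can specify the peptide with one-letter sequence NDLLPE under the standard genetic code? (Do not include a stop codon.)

Asn: 2 codons.
Asp: 2 codons.
Leu: 6 codons.
Leu: 6 codons.
Pro: 4 codons.
Glu: 2 codons.
2 × 2 × 6 × 6 × 4 × 2 = 1152.

1152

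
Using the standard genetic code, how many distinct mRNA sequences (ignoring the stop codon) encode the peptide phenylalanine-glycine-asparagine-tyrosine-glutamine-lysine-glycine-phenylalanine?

1024

Phe: 2 codons.
Gly: 4 codons.
Asn: 2 codons.
Tyr: 2 codons.
Gln: 2 codons.
Lys: 2 codons.
Gly: 4 codons.
Phe: 2 codons.
2 × 4 × 2 × 2 × 2 × 2 × 4 × 2 = 1024.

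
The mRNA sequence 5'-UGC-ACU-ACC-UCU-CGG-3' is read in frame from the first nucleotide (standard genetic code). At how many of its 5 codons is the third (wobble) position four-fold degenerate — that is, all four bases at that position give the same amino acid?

4

Codon 1 UGC (Cys): third position 2-fold.
Codon 2 ACU (Thr): third position 4-fold.
Codon 3 ACC (Thr): third position 4-fold.
Codon 4 UCU (Ser): third position 4-fold.
Codon 5 CGG (Arg): third position 4-fold.
Four-fold degenerate third positions: 4.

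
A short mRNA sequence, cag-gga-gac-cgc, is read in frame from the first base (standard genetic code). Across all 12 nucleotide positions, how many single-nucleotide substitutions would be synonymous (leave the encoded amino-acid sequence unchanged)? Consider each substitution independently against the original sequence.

Codon 1 (CAG, Gln): 1 synonymous substitution.
Codon 2 (GGA, Gly): 3 synonymous substitutions.
Codon 3 (GAC, Asp): 1 synonymous substitution.
Codon 4 (CGC, Arg): 3 synonymous substitutions.
Total: 1 + 3 + 1 + 3 = 8.

8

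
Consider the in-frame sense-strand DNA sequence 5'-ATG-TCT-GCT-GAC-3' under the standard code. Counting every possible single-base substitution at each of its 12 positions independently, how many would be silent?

Codon 1 (ATG, Met): 0 synonymous substitutions.
Codon 2 (TCT, Ser): 3 synonymous substitutions.
Codon 3 (GCT, Ala): 3 synonymous substitutions.
Codon 4 (GAC, Asp): 1 synonymous substitution.
Total: 0 + 3 + 3 + 1 = 7.

7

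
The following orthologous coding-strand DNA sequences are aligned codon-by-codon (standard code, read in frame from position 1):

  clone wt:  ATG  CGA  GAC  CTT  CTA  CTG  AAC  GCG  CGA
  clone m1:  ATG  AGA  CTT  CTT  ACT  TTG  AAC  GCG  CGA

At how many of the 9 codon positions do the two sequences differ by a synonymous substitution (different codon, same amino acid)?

Codon 1: ATG Met / ATG Met — identical.
Codon 2: CGA Arg / AGA Arg — synonymous.
Codon 3: GAC Asp / CTT Leu — nonsynonymous.
Codon 4: CTT Leu / CTT Leu — identical.
Codon 5: CTA Leu / ACT Thr — nonsynonymous.
Codon 6: CTG Leu / TTG Leu — synonymous.
Codon 7: AAC Asn / AAC Asn — identical.
Codon 8: GCG Ala / GCG Ala — identical.
Codon 9: CGA Arg / CGA Arg — identical.
Synonymous differences: 2.

2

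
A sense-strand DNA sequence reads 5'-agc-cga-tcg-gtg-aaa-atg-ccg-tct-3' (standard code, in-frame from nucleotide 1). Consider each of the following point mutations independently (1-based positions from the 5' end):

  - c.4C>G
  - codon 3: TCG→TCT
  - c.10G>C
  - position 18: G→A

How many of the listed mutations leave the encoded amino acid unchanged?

Codon 2: CGA (Arg) → GGA (Gly) — missense.
Codon 3: TCG (Ser) → TCT (Ser) — synonymous.
Codon 4: GTG (Val) → CTG (Leu) — missense.
Codon 6: ATG (Met) → ATA (Ile) — missense.
Synonymous: 1 of 4.

1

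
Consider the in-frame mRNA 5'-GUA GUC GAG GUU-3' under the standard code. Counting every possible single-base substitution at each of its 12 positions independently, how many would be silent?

10

Codon 1 (GUA, Val): 3 synonymous substitutions.
Codon 2 (GUC, Val): 3 synonymous substitutions.
Codon 3 (GAG, Glu): 1 synonymous substitution.
Codon 4 (GUU, Val): 3 synonymous substitutions.
Total: 3 + 3 + 1 + 3 = 10.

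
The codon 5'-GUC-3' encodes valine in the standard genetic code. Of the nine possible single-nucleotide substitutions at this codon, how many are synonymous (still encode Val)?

Position 1: none → 0 synonymous.
Position 2: none → 0 synonymous.
Position 3: GUU, GUA, GUG → 3 synonymous.
Total: 0 + 0 + 3 = 3.

3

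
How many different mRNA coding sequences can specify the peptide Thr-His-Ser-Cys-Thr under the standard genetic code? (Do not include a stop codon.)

Thr: 4 codons.
His: 2 codons.
Ser: 6 codons.
Cys: 2 codons.
Thr: 4 codons.
4 × 2 × 6 × 2 × 4 = 384.

384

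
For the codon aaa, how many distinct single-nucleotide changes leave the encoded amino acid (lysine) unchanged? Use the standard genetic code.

Position 1: none → 0 synonymous.
Position 2: none → 0 synonymous.
Position 3: AAG → 1 synonymous.
Total: 0 + 0 + 1 = 1.

1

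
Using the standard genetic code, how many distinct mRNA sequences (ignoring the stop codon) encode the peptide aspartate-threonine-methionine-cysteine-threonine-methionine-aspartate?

Asp: 2 codons.
Thr: 4 codons.
Met: 1 codon.
Cys: 2 codons.
Thr: 4 codons.
Met: 1 codon.
Asp: 2 codons.
2 × 4 × 1 × 2 × 4 × 1 × 2 = 128.

128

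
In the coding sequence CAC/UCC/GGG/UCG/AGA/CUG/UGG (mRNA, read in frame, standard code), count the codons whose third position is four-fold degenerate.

Codon 1 CAC (His): third position 2-fold.
Codon 2 UCC (Ser): third position 4-fold.
Codon 3 GGG (Gly): third position 4-fold.
Codon 4 UCG (Ser): third position 4-fold.
Codon 5 AGA (Arg): third position 2-fold.
Codon 6 CUG (Leu): third position 4-fold.
Codon 7 UGG (Trp): third position 1-fold.
Four-fold degenerate third positions: 4.

4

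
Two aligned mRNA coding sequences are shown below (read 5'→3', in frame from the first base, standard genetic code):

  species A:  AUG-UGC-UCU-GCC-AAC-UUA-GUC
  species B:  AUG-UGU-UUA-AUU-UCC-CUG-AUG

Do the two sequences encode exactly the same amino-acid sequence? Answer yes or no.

no

Codon 1: AUG Met / AUG Met — identical.
Codon 2: UGC Cys / UGU Cys — synonymous.
Codon 3: UCU Ser / UUA Leu — nonsynonymous.
Codon 4: GCC Ala / AUU Ile — nonsynonymous.
Codon 5: AAC Asn / UCC Ser — nonsynonymous.
Codon 6: UUA Leu / CUG Leu — synonymous.
Codon 7: GUC Val / AUG Met — nonsynonymous.
Nonsynonymous differences: 4 → different protein.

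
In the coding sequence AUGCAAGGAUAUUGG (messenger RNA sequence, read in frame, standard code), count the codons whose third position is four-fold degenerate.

Codon 1 AUG (Met): third position 1-fold.
Codon 2 CAA (Gln): third position 2-fold.
Codon 3 GGA (Gly): third position 4-fold.
Codon 4 UAU (Tyr): third position 2-fold.
Codon 5 UGG (Trp): third position 1-fold.
Four-fold degenerate third positions: 1.

1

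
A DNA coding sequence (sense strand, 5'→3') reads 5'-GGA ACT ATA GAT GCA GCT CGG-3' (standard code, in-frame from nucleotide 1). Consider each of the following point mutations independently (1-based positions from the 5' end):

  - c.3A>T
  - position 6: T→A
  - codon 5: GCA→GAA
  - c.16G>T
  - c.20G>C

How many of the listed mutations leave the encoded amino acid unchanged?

Codon 1: GGA (Gly) → GGT (Gly) — synonymous.
Codon 2: ACT (Thr) → ACA (Thr) — synonymous.
Codon 5: GCA (Ala) → GAA (Glu) — missense.
Codon 6: GCT (Ala) → TCT (Ser) — missense.
Codon 7: CGG (Arg) → CCG (Pro) — missense.
Synonymous: 2 of 5.

2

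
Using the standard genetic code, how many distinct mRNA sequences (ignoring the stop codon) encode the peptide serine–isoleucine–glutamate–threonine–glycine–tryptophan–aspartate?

1152

Ser: 6 codons.
Ile: 3 codons.
Glu: 2 codons.
Thr: 4 codons.
Gly: 4 codons.
Trp: 1 codon.
Asp: 2 codons.
6 × 3 × 2 × 4 × 4 × 1 × 2 = 1152.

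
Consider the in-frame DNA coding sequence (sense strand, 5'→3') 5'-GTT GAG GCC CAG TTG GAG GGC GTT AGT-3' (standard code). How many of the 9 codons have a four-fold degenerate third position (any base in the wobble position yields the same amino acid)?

4

Codon 1 GTT (Val): third position 4-fold.
Codon 2 GAG (Glu): third position 2-fold.
Codon 3 GCC (Ala): third position 4-fold.
Codon 4 CAG (Gln): third position 2-fold.
Codon 5 TTG (Leu): third position 2-fold.
Codon 6 GAG (Glu): third position 2-fold.
Codon 7 GGC (Gly): third position 4-fold.
Codon 8 GTT (Val): third position 4-fold.
Codon 9 AGT (Ser): third position 2-fold.
Four-fold degenerate third positions: 4.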